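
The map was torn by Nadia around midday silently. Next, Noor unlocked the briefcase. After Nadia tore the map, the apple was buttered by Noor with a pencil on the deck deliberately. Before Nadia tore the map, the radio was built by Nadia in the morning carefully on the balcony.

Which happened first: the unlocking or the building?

the building

The connectives place the building before the unlocking.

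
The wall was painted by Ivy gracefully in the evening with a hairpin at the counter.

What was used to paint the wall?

'with a hairpin' marks the instrument of the painting event.

a hairpin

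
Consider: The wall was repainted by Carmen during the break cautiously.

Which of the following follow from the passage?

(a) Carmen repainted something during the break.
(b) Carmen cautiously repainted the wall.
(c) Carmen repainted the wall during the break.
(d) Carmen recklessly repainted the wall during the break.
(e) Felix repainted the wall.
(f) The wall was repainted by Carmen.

(a) Entailed — this follows by dropping conjuncts from the repainting event's description.
(b) Entailed — dropping 'during the break' leaves a sub-description the original still satisfies.
(c) Entailed — every conjunct here is already in the original repainting event.
(d) Not entailed — 'recklessly' adds a manner not in (and inconsistent with) the original.
(e) Not entailed — the passage has Carmen repainting the wall, not Felix.
(f) Entailed — dropping 'cautiously', 'during the break' leaves a sub-description the original still satisfies.

(a), (b), (c), (f)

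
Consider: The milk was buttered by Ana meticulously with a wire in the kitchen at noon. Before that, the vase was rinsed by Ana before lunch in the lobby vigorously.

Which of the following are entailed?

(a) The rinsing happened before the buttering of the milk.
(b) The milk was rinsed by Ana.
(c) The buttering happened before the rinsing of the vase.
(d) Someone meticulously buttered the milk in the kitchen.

(a), (d)

(a) Entailed — the narrative places the rinsing before the buttering.
(b) Not entailed — Ana rinsed the vase, not the milk; the milk belongs to the buttering event.
(c) Not entailed — the narrative places the rinsing before the buttering, not after.
(d) Entailed — dropping 'at noon', 'with a wire' and generalizing the agent leaves a sub-description the original still satisfies.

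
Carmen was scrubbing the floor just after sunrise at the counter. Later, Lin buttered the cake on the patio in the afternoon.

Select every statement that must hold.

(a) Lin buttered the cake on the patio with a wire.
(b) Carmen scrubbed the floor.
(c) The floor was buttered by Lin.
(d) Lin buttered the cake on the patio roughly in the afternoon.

(b)

(a) Not entailed — 'with a wire' adds information not in the original event.
(b) Entailed — 'scrub' is an activity; 'was scrubbing' entails that some scrubbing happened, so 'scrubbed' holds.
(c) Not entailed — Lin buttered the cake, not the floor; the floor belongs to the scrubbing event.
(d) Not entailed — 'roughly' adds information not in the original event.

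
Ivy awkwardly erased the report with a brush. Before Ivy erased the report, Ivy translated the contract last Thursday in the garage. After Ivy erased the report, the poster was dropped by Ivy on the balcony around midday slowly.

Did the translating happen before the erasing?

yes

The narrative orders the translating before the erasing.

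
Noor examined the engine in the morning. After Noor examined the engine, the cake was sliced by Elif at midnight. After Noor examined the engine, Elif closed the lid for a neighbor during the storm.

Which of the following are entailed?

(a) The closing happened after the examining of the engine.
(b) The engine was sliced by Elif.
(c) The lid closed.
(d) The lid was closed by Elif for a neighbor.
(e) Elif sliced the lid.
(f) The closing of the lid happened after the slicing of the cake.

(a) Entailed — the narrative places the examining before the closing.
(b) Not entailed — Elif sliced the cake, not the engine; the engine belongs to the examining event.
(c) Entailed — 'Elif closed the lid' is causative; it entails the inchoative 'the lid closed'.
(d) Entailed — the original entails any weakening of itself; this just drops 'during the storm'.
(e) Not entailed — Elif sliced the cake, not the lid; the lid belongs to the closing event.
(f) Not entailed — the narrative doesn't order the slicing relative to the closing.

(a), (c), (d)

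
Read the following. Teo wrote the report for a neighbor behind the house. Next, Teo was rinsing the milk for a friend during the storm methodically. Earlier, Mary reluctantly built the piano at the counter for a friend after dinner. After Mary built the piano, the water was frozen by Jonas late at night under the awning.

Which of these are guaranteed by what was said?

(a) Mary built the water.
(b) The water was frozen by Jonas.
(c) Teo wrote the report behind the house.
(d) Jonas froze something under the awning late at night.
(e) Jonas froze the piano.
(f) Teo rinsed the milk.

(b), (c), (d), (f)

(a) Not entailed — Mary built the piano, not the water; the water belongs to the freezing event.
(b) Entailed — every conjunct here is already in the original freezing event.
(c) Entailed — dropping 'for a neighbor' leaves a sub-description the original still satisfies.
(d) Entailed — this follows by dropping conjuncts from the freezing event's description.
(e) Not entailed — Jonas froze the water, not the piano; the piano belongs to the building event.
(f) Entailed — 'rinse' is an activity; 'was rinsing' entails that some rinsing happened, so 'rinsed' holds.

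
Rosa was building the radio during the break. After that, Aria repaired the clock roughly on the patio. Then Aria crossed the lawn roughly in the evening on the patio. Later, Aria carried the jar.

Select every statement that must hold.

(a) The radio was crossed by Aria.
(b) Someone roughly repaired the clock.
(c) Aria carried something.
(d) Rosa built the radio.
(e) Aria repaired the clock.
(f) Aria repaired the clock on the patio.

(b), (c), (e), (f)

(a) Not entailed — Aria crossed the lawn, not the radio; the radio belongs to the building event.
(b) Entailed — the original entails any weakening of itself; this just drops 'on the patio' and generalizes the agent.
(c) Entailed — the original entails any weakening of itself; this just generalizes the patient.
(d) Not entailed — 'was building' is progressive on an accomplishment; it does not entail the completed 'built'.
(e) Entailed — the original entails any weakening of itself; this just drops 'on the patio', 'roughly'.
(f) Entailed — the original entails any weakening of itself; this just drops 'roughly'.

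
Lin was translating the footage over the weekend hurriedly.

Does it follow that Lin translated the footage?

no

'was translating' is progressive; for an accomplishment like 'translate the footage', it doesn't entail completion.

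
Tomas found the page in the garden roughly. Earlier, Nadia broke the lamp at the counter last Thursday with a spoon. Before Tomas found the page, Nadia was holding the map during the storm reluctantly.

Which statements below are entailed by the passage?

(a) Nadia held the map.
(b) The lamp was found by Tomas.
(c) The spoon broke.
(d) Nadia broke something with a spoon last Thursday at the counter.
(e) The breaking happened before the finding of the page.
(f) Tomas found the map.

(a) Entailed — 'hold' is an activity; 'was holding' entails that some holding happened, so 'held' holds.
(b) Not entailed — Tomas found the page, not the lamp; the lamp belongs to the breaking event.
(c) Not entailed — the lamp is what broke, not the spoon.
(d) Entailed — generalizing the patient leaves a sub-description the original still satisfies.
(e) Entailed — the narrative places the breaking before the finding.
(f) Not entailed — Tomas found the page, not the map; the map belongs to the holding event.

(a), (d), (e)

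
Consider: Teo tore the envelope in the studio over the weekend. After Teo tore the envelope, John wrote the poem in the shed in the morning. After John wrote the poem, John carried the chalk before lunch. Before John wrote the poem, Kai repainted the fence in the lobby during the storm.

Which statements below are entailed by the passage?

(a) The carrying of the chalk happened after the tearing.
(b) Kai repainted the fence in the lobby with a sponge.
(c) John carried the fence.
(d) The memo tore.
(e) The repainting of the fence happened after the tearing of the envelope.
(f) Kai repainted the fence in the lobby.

(a), (f)

(a) Entailed — the narrative places the tearing before the carrying.
(b) Not entailed — 'with a sponge' adds information not in the original event.
(c) Not entailed — John carried the chalk, not the fence; the fence belongs to the repainting event.
(d) Not entailed — the envelope is what tore, not the memo.
(e) Not entailed — the narrative doesn't order the tearing relative to the repainting.
(f) Entailed — this follows by dropping conjuncts from the repainting event's description.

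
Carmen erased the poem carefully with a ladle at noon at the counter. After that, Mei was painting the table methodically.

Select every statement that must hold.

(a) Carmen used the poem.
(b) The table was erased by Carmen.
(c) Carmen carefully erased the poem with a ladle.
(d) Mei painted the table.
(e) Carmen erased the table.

(c)

(a) Not entailed — the poem is the patient, not an instrument — Carmen used a ladle.
(b) Not entailed — Carmen erased the poem, not the table; the table belongs to the painting event.
(c) Entailed — this follows by dropping conjuncts from the erasing event's description.
(d) Not entailed — 'was painting' is progressive on an accomplishment; it does not entail the completed 'painted'.
(e) Not entailed — Carmen erased the poem, not the table; the table belongs to the painting event.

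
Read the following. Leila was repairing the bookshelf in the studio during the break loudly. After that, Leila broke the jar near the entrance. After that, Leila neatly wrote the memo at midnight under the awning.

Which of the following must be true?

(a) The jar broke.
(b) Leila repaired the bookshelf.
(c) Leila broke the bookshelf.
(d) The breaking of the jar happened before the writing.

(a), (d)

(a) Entailed — 'Leila broke the jar' is causative; it entails the inchoative 'the jar broke'.
(b) Not entailed — 'was repairing' is progressive on an accomplishment; it does not entail the completed 'repaired'.
(c) Not entailed — Leila broke the jar, not the bookshelf; the bookshelf belongs to the repairing event.
(d) Entailed — the narrative places the breaking before the writing.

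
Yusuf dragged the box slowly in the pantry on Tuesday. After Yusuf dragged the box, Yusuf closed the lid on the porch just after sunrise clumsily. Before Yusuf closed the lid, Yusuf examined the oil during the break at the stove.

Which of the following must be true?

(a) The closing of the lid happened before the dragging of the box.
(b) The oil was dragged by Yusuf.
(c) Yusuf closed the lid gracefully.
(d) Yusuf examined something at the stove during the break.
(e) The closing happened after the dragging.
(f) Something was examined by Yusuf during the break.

(d), (e), (f)

(a) Not entailed — the narrative places the dragging before the closing, not after.
(b) Not entailed — Yusuf dragged the box, not the oil; the oil belongs to the examining event.
(c) Not entailed — 'gracefully' adds a manner not in (and inconsistent with) the original.
(d) Entailed — the original entails any weakening of itself; this just generalizes the patient.
(e) Entailed — the narrative places the dragging before the closing.
(f) Entailed — this follows by dropping conjuncts from the examining event's description.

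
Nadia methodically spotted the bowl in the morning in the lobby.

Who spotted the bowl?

'Nadia' marks the agent of the spotting event.

Nadia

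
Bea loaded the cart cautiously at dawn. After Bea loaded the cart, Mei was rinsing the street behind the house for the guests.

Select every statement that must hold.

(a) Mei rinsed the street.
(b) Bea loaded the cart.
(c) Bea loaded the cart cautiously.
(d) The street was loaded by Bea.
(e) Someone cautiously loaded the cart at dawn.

(a), (b), (c), (e)

(a) Entailed — 'rinse' is an activity; 'was rinsing' entails that some rinsing happened, so 'rinsed' holds.
(b) Entailed — dropping 'cautiously', 'at dawn' leaves a sub-description the original still satisfies.
(c) Entailed — every conjunct here is already in the original loading event.
(d) Not entailed — Bea loaded the cart, not the street; the street belongs to the rinsing event.
(e) Entailed — this follows by dropping conjuncts from the loading event's description.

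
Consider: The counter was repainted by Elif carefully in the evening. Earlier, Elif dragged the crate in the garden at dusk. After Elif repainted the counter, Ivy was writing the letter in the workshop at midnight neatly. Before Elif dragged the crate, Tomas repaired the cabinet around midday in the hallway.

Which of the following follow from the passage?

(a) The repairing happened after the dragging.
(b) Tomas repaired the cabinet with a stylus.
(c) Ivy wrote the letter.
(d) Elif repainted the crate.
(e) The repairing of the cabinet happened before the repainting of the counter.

(e)

(a) Not entailed — the narrative places the repairing before the dragging, not after.
(b) Not entailed — 'with a stylus' adds information not in the original event.
(c) Not entailed — 'was writing' is progressive on an accomplishment; it does not entail the completed 'wrote'.
(d) Not entailed — Elif repainted the counter, not the crate; the crate belongs to the dragging event.
(e) Entailed — the narrative places the repairing before the repainting.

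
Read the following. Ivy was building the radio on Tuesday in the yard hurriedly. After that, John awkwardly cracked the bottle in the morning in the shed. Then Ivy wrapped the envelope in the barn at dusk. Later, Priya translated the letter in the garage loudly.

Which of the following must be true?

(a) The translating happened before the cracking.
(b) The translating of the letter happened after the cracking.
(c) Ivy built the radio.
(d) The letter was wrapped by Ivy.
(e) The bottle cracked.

(b), (e)

(a) Not entailed — the narrative places the cracking before the translating, not after.
(b) Entailed — the narrative places the cracking before the translating.
(c) Not entailed — 'was building' is progressive on an accomplishment; it does not entail the completed 'built'.
(d) Not entailed — Ivy wrapped the envelope, not the letter; the letter belongs to the translating event.
(e) Entailed — 'John cracked the bottle' is causative; it entails the inchoative 'the bottle cracked'.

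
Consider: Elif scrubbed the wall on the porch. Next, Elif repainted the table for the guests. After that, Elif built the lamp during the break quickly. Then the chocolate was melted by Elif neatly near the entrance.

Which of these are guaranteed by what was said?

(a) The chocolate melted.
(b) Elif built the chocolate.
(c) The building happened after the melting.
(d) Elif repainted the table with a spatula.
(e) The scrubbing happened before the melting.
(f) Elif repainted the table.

(a), (e), (f)

(a) Entailed — 'Elif melted the chocolate' is causative; it entails the inchoative 'the chocolate melted'.
(b) Not entailed — Elif built the lamp, not the chocolate; the chocolate belongs to the melting event.
(c) Not entailed — the narrative places the building before the melting, not after.
(d) Not entailed — 'with a spatula' adds information not in the original event.
(e) Entailed — the narrative places the scrubbing before the melting.
(f) Entailed — this follows by dropping conjuncts from the repainting event's description.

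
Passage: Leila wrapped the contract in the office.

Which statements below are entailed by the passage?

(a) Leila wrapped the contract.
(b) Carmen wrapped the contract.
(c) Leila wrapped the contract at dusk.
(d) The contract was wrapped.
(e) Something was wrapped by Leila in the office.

(a), (d), (e)

(a) Entailed — dropping 'in the office' leaves a sub-description the original still satisfies.
(b) Not entailed — the passage has Leila wrapping the contract, not Carmen.
(c) Not entailed — 'at dusk' adds information not in the original event.
(d) Entailed — every conjunct here is already in the original wrapping event.
(e) Entailed — this follows by dropping conjuncts from the wrapping event's description.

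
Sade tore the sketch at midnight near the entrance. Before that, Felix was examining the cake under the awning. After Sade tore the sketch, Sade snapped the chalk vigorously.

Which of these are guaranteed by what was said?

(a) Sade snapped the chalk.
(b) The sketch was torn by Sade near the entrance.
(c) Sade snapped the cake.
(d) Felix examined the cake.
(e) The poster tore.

(a), (b), (d)

(a) Entailed — dropping 'vigorously' leaves a sub-description the original still satisfies.
(b) Entailed — dropping 'at midnight' leaves a sub-description the original still satisfies.
(c) Not entailed — Sade snapped the chalk, not the cake; the cake belongs to the examining event.
(d) Entailed — 'examine' is an activity; 'was examining' entails that some examining happened, so 'examined' holds.
(e) Not entailed — the sketch is what tore, not the poster.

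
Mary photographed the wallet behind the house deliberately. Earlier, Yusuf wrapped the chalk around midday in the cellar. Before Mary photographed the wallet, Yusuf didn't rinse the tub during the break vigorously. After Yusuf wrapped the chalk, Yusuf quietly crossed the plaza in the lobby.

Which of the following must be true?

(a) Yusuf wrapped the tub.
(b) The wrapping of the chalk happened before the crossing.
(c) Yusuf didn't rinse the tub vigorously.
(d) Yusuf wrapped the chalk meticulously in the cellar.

(b)

(a) Not entailed — Yusuf wrapped the chalk, not the tub; the tub belongs to the rinsing event.
(b) Entailed — the narrative places the wrapping before the crossing.
(c) Not entailed — dropping 'during the break' under negation is not valid — the original leaves open that Yusuf rinsed the tub some other way.
(d) Not entailed — 'meticulously' adds information not in the original event.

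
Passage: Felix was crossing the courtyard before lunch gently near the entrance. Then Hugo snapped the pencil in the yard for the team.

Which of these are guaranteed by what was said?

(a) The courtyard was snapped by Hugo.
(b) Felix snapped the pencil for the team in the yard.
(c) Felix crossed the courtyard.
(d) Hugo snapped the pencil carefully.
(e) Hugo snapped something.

(a) Not entailed — Hugo snapped the pencil, not the courtyard; the courtyard belongs to the crossing event.
(b) Not entailed — the passage has Hugo snapping the pencil, not Felix.
(c) Not entailed — 'was crossing' is progressive on an accomplishment; it does not entail the completed 'crossed'.
(d) Not entailed — 'carefully' adds information not in the original event.
(e) Entailed — dropping 'in the yard', 'for the team' and generalizing the patient leaves a sub-description the original still satisfies.

(e)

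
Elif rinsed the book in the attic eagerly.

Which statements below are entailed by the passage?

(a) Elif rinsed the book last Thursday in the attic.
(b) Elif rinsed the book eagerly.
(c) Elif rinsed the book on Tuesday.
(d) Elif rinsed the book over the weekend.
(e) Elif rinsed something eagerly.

(a) Not entailed — 'last Thursday' adds information not in the original event.
(b) Entailed — this follows by dropping conjuncts from the rinsing event's description.
(c) Not entailed — 'on Tuesday' adds information not in the original event.
(d) Not entailed — 'over the weekend' adds information not in the original event.
(e) Entailed — every conjunct here is already in the original rinsing event.

(b), (e)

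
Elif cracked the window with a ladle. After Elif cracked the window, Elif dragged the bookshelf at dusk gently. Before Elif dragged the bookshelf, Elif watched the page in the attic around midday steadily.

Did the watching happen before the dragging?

The narrative orders the watching before the dragging.

yes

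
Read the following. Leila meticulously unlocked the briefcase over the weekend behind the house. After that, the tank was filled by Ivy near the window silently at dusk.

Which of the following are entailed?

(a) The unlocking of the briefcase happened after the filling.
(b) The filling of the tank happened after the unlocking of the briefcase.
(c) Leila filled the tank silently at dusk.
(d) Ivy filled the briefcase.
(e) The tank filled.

(a) Not entailed — the narrative places the unlocking before the filling, not after.
(b) Entailed — the narrative places the unlocking before the filling.
(c) Not entailed — the passage has Ivy filling the tank, not Leila.
(d) Not entailed — Ivy filled the tank, not the briefcase; the briefcase belongs to the unlocking event.
(e) Entailed — 'Ivy filled the tank' is causative; it entails the inchoative 'the tank filled'.

(b), (e)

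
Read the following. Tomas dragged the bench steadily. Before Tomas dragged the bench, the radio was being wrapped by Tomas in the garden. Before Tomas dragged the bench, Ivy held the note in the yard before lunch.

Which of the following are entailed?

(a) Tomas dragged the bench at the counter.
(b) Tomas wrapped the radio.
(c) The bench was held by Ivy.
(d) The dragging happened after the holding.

(a) Not entailed — 'at the counter' adds information not in the original event.
(b) Not entailed — 'was wrapping' is progressive on an accomplishment; it does not entail the completed 'wrapped'.
(c) Not entailed — Ivy held the note, not the bench; the bench belongs to the dragging event.
(d) Entailed — the narrative places the holding before the dragging.

(d)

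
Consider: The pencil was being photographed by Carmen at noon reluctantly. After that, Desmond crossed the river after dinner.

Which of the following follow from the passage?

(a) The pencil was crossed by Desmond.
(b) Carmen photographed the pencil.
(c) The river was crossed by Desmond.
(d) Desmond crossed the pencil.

(c)

(a) Not entailed — Desmond crossed the river, not the pencil; the pencil belongs to the photographing event.
(b) Not entailed — 'was photographing' is progressive on an accomplishment; it does not entail the completed 'photographed'.
(c) Entailed — dropping 'after dinner' leaves a sub-description the original still satisfies.
(d) Not entailed — Desmond crossed the river, not the pencil; the pencil belongs to the photographing event.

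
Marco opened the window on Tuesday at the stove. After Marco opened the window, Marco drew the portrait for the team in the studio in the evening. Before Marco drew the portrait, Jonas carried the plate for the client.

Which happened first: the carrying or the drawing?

the carrying

The connectives place the carrying before the drawing.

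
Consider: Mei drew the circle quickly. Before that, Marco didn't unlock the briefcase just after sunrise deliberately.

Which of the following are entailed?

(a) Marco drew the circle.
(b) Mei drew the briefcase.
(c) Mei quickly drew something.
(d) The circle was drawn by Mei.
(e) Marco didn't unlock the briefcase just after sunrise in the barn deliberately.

(c), (d), (e)

(a) Not entailed — the passage has Mei drawing the circle, not Marco.
(b) Not entailed — Mei drew the circle, not the briefcase; the briefcase belongs to the unlocking event.
(c) Entailed — generalizing the patient leaves a sub-description the original still satisfies.
(d) Entailed — every conjunct here is already in the original drawing event.
(e) Entailed — under negation, adding a further restriction is entailed: if no such unlocking event occurred, none occurred in the barn either.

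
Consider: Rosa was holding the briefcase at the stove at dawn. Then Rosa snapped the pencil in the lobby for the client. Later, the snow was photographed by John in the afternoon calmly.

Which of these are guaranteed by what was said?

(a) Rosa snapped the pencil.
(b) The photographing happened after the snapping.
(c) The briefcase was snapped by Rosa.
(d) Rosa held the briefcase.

(a), (b), (d)

(a) Entailed — every conjunct here is already in the original snapping event.
(b) Entailed — the narrative places the snapping before the photographing.
(c) Not entailed — Rosa snapped the pencil, not the briefcase; the briefcase belongs to the holding event.
(d) Entailed — 'hold' is an activity; 'was holding' entails that some holding happened, so 'held' holds.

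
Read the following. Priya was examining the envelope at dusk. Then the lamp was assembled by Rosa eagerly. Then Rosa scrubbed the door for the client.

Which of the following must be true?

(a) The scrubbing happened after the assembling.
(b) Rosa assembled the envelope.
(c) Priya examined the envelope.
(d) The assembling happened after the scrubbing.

(a) Entailed — the narrative places the assembling before the scrubbing.
(b) Not entailed — Rosa assembled the lamp, not the envelope; the envelope belongs to the examining event.
(c) Entailed — 'examine' is an activity; 'was examining' entails that some examining happened, so 'examined' holds.
(d) Not entailed — the narrative places the assembling before the scrubbing, not after.

(a), (c)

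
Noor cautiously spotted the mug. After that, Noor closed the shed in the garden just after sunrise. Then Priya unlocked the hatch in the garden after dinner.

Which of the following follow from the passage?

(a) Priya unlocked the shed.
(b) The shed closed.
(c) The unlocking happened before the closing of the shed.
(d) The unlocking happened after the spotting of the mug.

(b), (d)

(a) Not entailed — Priya unlocked the hatch, not the shed; the shed belongs to the closing event.
(b) Entailed — 'Noor closed the shed' is causative; it entails the inchoative 'the shed closed'.
(c) Not entailed — the narrative places the closing before the unlocking, not after.
(d) Entailed — the narrative places the spotting before the unlocking.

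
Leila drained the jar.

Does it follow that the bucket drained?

Nothing is said about any bucket; only the jar is affected.

no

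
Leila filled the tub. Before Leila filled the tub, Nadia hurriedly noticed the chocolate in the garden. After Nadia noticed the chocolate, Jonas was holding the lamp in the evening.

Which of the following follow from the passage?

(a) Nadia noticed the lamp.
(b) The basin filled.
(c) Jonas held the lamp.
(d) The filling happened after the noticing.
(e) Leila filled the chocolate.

(c), (d)

(a) Not entailed — Nadia noticed the chocolate, not the lamp; the lamp belongs to the holding event.
(b) Not entailed — the tub is what filled, not the basin.
(c) Entailed — 'hold' is an activity; 'was holding' entails that some holding happened, so 'held' holds.
(d) Entailed — the narrative places the noticing before the filling.
(e) Not entailed — Leila filled the tub, not the chocolate; the chocolate belongs to the noticing event.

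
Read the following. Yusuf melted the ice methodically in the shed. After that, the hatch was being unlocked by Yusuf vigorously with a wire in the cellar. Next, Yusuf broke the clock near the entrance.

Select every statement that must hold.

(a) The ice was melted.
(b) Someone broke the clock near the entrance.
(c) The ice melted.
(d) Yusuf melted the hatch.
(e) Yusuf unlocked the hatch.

(a) Entailed — the original entails any weakening of itself; this just drops 'in the shed', 'methodically' and generalizes the agent.
(b) Entailed — this follows by dropping conjuncts from the breaking event's description.
(c) Entailed — 'Yusuf melted the ice' is causative; it entails the inchoative 'the ice melted'.
(d) Not entailed — Yusuf melted the ice, not the hatch; the hatch belongs to the unlocking event.
(e) Not entailed — 'was unlocking' is progressive on an accomplishment; it does not entail the completed 'unlocked'.

(a), (b), (c)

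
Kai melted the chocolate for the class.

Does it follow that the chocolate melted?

yes

'Kai melted the chocolate' is the causative; it entails the inchoative 'the chocolate melted'.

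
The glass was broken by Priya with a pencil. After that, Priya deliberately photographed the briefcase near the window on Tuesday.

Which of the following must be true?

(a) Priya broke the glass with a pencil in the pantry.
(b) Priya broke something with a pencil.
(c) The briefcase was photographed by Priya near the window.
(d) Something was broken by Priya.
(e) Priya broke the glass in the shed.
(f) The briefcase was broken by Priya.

(b), (c), (d)

(a) Not entailed — 'in the pantry' adds information not in the original event.
(b) Entailed — this follows by dropping conjuncts from the breaking event's description.
(c) Entailed — every conjunct here is already in the original photographing event.
(d) Entailed — this follows by dropping conjuncts from the breaking event's description.
(e) Not entailed — 'in the shed' adds information not in the original event.
(f) Not entailed — Priya broke the glass, not the briefcase; the briefcase belongs to the photographing event.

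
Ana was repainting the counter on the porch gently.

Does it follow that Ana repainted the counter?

no

'was repainting' is progressive; for an accomplishment like 'repaint the counter', it doesn't entail completion.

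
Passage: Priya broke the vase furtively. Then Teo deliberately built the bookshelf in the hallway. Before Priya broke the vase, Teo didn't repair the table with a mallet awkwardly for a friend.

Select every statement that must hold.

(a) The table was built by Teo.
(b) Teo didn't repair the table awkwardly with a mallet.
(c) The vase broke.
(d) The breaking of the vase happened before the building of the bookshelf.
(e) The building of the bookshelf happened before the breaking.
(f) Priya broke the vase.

(c), (d), (f)

(a) Not entailed — Teo built the bookshelf, not the table; the table belongs to the repairing event.
(b) Not entailed — dropping 'for a friend' under negation is not valid — the original leaves open that Teo repaired the table some other way.
(c) Entailed — 'Priya broke the vase' is causative; it entails the inchoative 'the vase broke'.
(d) Entailed — the narrative places the breaking before the building.
(e) Not entailed — the narrative places the breaking before the building, not after.
(f) Entailed — every conjunct here is already in the original breaking event.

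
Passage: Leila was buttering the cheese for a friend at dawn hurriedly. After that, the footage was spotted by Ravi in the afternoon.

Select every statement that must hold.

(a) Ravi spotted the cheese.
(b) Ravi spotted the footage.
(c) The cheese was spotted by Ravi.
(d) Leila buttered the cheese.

(b)

(a) Not entailed — Ravi spotted the footage, not the cheese; the cheese belongs to the buttering event.
(b) Entailed — the original entails any weakening of itself; this just drops 'in the afternoon'.
(c) Not entailed — Ravi spotted the footage, not the cheese; the cheese belongs to the buttering event.
(d) Not entailed — 'was buttering' is progressive on an accomplishment; it does not entail the completed 'buttered'.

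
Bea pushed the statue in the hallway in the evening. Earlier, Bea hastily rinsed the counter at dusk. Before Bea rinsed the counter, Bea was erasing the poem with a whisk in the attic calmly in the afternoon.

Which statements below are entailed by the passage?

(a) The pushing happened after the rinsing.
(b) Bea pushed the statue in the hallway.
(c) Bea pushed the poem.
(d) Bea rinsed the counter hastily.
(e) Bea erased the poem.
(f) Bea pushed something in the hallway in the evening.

(a), (b), (d), (f)

(a) Entailed — the narrative places the rinsing before the pushing.
(b) Entailed — this follows by dropping conjuncts from the pushing event's description.
(c) Not entailed — Bea pushed the statue, not the poem; the poem belongs to the erasing event.
(d) Entailed — every conjunct here is already in the original rinsing event.
(e) Not entailed — 'was erasing' is progressive on an accomplishment; it does not entail the completed 'erased'.
(f) Entailed — this follows by dropping conjuncts from the pushing event's description.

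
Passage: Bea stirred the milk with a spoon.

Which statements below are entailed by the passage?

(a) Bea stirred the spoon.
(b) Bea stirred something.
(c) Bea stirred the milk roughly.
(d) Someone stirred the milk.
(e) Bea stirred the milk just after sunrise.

(b), (d)

(a) Not entailed — the spoon is the instrument, not what was stirred.
(b) Entailed — this follows by dropping conjuncts from the stirring event's description.
(c) Not entailed — 'roughly' adds information not in the original event.
(d) Entailed — the original entails any weakening of itself; this just drops 'with a spoon' and generalizes the agent.
(e) Not entailed — 'just after sunrise' adds information not in the original event.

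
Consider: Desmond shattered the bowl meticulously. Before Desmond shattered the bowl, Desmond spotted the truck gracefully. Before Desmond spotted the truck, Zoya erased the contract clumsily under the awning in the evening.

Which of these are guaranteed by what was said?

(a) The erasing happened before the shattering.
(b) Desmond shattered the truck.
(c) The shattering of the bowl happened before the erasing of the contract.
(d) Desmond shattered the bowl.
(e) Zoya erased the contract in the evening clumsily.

(a), (d), (e)

(a) Entailed — the narrative places the erasing before the shattering.
(b) Not entailed — Desmond shattered the bowl, not the truck; the truck belongs to the spotting event.
(c) Not entailed — the narrative places the erasing before the shattering, not after.
(d) Entailed — dropping 'meticulously' leaves a sub-description the original still satisfies.
(e) Entailed — the original entails any weakening of itself; this just drops 'under the awning'.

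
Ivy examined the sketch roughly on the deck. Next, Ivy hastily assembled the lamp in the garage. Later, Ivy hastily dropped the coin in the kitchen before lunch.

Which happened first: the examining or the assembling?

the examining

The connectives place the examining before the assembling.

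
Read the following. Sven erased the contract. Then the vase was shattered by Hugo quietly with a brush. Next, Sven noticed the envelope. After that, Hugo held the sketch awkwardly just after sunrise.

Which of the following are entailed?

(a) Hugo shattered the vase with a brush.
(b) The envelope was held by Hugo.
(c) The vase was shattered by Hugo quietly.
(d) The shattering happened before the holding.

(a), (c), (d)

(a) Entailed — every conjunct here is already in the original shattering event.
(b) Not entailed — Hugo held the sketch, not the envelope; the envelope belongs to the noticing event.
(c) Entailed — this follows by dropping conjuncts from the shattering event's description.
(d) Entailed — the narrative places the shattering before the holding.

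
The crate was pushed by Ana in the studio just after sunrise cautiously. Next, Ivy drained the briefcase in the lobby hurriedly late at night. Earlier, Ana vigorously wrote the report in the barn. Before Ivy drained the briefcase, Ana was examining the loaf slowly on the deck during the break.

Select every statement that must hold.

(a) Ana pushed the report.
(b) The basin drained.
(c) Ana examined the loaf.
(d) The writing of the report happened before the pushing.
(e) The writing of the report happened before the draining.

(a) Not entailed — Ana pushed the crate, not the report; the report belongs to the writing event.
(b) Not entailed — the briefcase is what drained, not the basin.
(c) Entailed — 'examine' is an activity; 'was examining' entails that some examining happened, so 'examined' holds.
(d) Not entailed — the narrative doesn't order the writing relative to the pushing.
(e) Entailed — the narrative places the writing before the draining.

(c), (e)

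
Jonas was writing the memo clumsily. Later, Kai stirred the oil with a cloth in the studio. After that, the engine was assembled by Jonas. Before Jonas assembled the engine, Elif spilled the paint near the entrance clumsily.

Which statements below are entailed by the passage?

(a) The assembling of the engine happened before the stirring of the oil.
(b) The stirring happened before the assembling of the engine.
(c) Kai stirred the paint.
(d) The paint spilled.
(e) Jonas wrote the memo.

(b), (d)

(a) Not entailed — the narrative places the stirring before the assembling, not after.
(b) Entailed — the narrative places the stirring before the assembling.
(c) Not entailed — Kai stirred the oil, not the paint; the paint belongs to the spilling event.
(d) Entailed — 'Elif spilled the paint' is causative; it entails the inchoative 'the paint spilled'.
(e) Not entailed — 'was writing' is progressive on an accomplishment; it does not entail the completed 'wrote'.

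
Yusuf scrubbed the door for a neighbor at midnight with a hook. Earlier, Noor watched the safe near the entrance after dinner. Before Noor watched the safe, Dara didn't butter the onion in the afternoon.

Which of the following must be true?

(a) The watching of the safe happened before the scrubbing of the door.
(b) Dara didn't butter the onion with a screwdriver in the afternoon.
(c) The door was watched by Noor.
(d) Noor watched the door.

(a) Entailed — the narrative places the watching before the scrubbing.
(b) Entailed — under negation, adding a further restriction is entailed: if no such buttering event occurred, none occurred with a screwdriver either.
(c) Not entailed — Noor watched the safe, not the door; the door belongs to the scrubbing event.
(d) Not entailed — Noor watched the safe, not the door; the door belongs to the scrubbing event.

(a), (b)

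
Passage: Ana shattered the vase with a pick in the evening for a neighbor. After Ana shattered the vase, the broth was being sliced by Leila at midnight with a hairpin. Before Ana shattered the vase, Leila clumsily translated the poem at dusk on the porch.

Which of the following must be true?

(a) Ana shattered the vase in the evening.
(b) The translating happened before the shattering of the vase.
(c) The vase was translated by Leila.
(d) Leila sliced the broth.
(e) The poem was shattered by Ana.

(a) Entailed — every conjunct here is already in the original shattering event.
(b) Entailed — the narrative places the translating before the shattering.
(c) Not entailed — Leila translated the poem, not the vase; the vase belongs to the shattering event.
(d) Not entailed — 'was slicing' is progressive on an accomplishment; it does not entail the completed 'sliced'.
(e) Not entailed — Ana shattered the vase, not the poem; the poem belongs to the translating event.

(a), (b)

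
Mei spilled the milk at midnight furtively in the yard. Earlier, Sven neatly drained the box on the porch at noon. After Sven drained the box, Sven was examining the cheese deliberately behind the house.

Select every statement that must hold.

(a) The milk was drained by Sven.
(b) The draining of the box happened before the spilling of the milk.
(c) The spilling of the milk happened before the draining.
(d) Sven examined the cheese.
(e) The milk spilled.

(b), (d), (e)

(a) Not entailed — Sven drained the box, not the milk; the milk belongs to the spilling event.
(b) Entailed — the narrative places the draining before the spilling.
(c) Not entailed — the narrative places the draining before the spilling, not after.
(d) Entailed — 'examine' is an activity; 'was examining' entails that some examining happened, so 'examined' holds.
(e) Entailed — 'Mei spilled the milk' is causative; it entails the inchoative 'the milk spilled'.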